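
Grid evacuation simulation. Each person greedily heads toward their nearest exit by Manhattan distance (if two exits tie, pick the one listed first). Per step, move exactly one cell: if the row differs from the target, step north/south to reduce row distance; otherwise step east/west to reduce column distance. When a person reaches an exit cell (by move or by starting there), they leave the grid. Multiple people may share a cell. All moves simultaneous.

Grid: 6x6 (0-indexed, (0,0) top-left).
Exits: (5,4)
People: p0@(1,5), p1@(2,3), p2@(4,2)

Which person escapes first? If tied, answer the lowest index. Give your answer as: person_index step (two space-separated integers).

Step 1: p0:(1,5)->(2,5) | p1:(2,3)->(3,3) | p2:(4,2)->(5,2)
Step 2: p0:(2,5)->(3,5) | p1:(3,3)->(4,3) | p2:(5,2)->(5,3)
Step 3: p0:(3,5)->(4,5) | p1:(4,3)->(5,3) | p2:(5,3)->(5,4)->EXIT
Step 4: p0:(4,5)->(5,5) | p1:(5,3)->(5,4)->EXIT | p2:escaped
Step 5: p0:(5,5)->(5,4)->EXIT | p1:escaped | p2:escaped
Exit steps: [5, 4, 3]
First to escape: p2 at step 3

Answer: 2 3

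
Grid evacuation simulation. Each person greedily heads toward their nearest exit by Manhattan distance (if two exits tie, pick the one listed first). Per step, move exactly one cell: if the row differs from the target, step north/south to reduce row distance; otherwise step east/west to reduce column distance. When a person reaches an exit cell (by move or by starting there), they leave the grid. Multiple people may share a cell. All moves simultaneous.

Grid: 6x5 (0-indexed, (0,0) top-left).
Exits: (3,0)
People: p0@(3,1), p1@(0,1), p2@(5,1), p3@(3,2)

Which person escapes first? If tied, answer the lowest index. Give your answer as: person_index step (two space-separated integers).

Step 1: p0:(3,1)->(3,0)->EXIT | p1:(0,1)->(1,1) | p2:(5,1)->(4,1) | p3:(3,2)->(3,1)
Step 2: p0:escaped | p1:(1,1)->(2,1) | p2:(4,1)->(3,1) | p3:(3,1)->(3,0)->EXIT
Step 3: p0:escaped | p1:(2,1)->(3,1) | p2:(3,1)->(3,0)->EXIT | p3:escaped
Step 4: p0:escaped | p1:(3,1)->(3,0)->EXIT | p2:escaped | p3:escaped
Exit steps: [1, 4, 3, 2]
First to escape: p0 at step 1

Answer: 0 1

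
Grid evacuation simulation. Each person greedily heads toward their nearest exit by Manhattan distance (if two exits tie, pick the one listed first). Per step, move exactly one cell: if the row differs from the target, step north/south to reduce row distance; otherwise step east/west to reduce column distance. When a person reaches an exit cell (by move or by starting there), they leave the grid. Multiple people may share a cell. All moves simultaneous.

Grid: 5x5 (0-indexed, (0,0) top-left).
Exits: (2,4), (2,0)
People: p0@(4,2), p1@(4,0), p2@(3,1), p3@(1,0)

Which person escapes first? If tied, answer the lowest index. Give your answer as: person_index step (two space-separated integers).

Step 1: p0:(4,2)->(3,2) | p1:(4,0)->(3,0) | p2:(3,1)->(2,1) | p3:(1,0)->(2,0)->EXIT
Step 2: p0:(3,2)->(2,2) | p1:(3,0)->(2,0)->EXIT | p2:(2,1)->(2,0)->EXIT | p3:escaped
Step 3: p0:(2,2)->(2,3) | p1:escaped | p2:escaped | p3:escaped
Step 4: p0:(2,3)->(2,4)->EXIT | p1:escaped | p2:escaped | p3:escaped
Exit steps: [4, 2, 2, 1]
First to escape: p3 at step 1

Answer: 3 1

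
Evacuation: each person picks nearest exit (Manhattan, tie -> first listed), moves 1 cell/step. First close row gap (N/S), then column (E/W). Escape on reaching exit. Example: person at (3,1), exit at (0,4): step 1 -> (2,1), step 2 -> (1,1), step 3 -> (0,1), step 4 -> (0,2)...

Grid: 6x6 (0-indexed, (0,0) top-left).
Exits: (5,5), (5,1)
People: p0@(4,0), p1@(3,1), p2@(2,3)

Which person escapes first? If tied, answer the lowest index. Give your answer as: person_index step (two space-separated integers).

Step 1: p0:(4,0)->(5,0) | p1:(3,1)->(4,1) | p2:(2,3)->(3,3)
Step 2: p0:(5,0)->(5,1)->EXIT | p1:(4,1)->(5,1)->EXIT | p2:(3,3)->(4,3)
Step 3: p0:escaped | p1:escaped | p2:(4,3)->(5,3)
Step 4: p0:escaped | p1:escaped | p2:(5,3)->(5,4)
Step 5: p0:escaped | p1:escaped | p2:(5,4)->(5,5)->EXIT
Exit steps: [2, 2, 5]
First to escape: p0 at step 2

Answer: 0 2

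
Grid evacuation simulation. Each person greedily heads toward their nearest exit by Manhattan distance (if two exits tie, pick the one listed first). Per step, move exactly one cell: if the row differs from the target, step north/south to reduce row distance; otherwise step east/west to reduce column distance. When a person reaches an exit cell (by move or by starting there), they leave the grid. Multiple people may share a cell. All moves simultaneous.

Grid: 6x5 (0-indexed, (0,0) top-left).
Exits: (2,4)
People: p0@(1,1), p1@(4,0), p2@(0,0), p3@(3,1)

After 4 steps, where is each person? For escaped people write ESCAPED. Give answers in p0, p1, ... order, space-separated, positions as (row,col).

Step 1: p0:(1,1)->(2,1) | p1:(4,0)->(3,0) | p2:(0,0)->(1,0) | p3:(3,1)->(2,1)
Step 2: p0:(2,1)->(2,2) | p1:(3,0)->(2,0) | p2:(1,0)->(2,0) | p3:(2,1)->(2,2)
Step 3: p0:(2,2)->(2,3) | p1:(2,0)->(2,1) | p2:(2,0)->(2,1) | p3:(2,2)->(2,3)
Step 4: p0:(2,3)->(2,4)->EXIT | p1:(2,1)->(2,2) | p2:(2,1)->(2,2) | p3:(2,3)->(2,4)->EXIT

ESCAPED (2,2) (2,2) ESCAPED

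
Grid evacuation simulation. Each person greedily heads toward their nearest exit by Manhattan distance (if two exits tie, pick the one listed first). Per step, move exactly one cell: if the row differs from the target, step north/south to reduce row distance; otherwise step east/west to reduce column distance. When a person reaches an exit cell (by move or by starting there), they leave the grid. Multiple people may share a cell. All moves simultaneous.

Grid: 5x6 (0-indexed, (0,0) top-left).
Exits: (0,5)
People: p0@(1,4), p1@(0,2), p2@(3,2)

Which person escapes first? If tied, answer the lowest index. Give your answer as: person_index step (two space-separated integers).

Answer: 0 2

Derivation:
Step 1: p0:(1,4)->(0,4) | p1:(0,2)->(0,3) | p2:(3,2)->(2,2)
Step 2: p0:(0,4)->(0,5)->EXIT | p1:(0,3)->(0,4) | p2:(2,2)->(1,2)
Step 3: p0:escaped | p1:(0,4)->(0,5)->EXIT | p2:(1,2)->(0,2)
Step 4: p0:escaped | p1:escaped | p2:(0,2)->(0,3)
Step 5: p0:escaped | p1:escaped | p2:(0,3)->(0,4)
Step 6: p0:escaped | p1:escaped | p2:(0,4)->(0,5)->EXIT
Exit steps: [2, 3, 6]
First to escape: p0 at step 2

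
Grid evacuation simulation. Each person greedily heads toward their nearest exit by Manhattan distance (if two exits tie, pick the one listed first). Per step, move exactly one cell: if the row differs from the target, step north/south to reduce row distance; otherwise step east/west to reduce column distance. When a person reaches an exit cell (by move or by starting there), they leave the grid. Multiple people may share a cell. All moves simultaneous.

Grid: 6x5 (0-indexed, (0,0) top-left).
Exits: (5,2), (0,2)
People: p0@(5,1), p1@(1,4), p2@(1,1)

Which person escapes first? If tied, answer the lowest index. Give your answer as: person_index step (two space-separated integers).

Answer: 0 1

Derivation:
Step 1: p0:(5,1)->(5,2)->EXIT | p1:(1,4)->(0,4) | p2:(1,1)->(0,1)
Step 2: p0:escaped | p1:(0,4)->(0,3) | p2:(0,1)->(0,2)->EXIT
Step 3: p0:escaped | p1:(0,3)->(0,2)->EXIT | p2:escaped
Exit steps: [1, 3, 2]
First to escape: p0 at step 1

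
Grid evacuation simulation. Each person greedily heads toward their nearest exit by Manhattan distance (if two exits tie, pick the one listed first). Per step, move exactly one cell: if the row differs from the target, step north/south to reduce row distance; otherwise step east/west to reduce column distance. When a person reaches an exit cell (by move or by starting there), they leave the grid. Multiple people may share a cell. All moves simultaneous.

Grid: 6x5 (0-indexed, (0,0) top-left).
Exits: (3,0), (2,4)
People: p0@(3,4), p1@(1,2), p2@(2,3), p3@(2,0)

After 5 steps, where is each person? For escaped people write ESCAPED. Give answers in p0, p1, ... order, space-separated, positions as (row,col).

Step 1: p0:(3,4)->(2,4)->EXIT | p1:(1,2)->(2,2) | p2:(2,3)->(2,4)->EXIT | p3:(2,0)->(3,0)->EXIT
Step 2: p0:escaped | p1:(2,2)->(2,3) | p2:escaped | p3:escaped
Step 3: p0:escaped | p1:(2,3)->(2,4)->EXIT | p2:escaped | p3:escaped

ESCAPED ESCAPED ESCAPED ESCAPED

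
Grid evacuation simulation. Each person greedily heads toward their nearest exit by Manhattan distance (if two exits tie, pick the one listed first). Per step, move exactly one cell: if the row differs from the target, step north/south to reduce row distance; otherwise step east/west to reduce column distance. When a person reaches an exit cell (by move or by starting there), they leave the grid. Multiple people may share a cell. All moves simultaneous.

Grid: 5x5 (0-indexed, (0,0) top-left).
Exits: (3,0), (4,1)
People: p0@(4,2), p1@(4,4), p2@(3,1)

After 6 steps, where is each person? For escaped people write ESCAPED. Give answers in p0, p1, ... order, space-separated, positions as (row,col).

Step 1: p0:(4,2)->(4,1)->EXIT | p1:(4,4)->(4,3) | p2:(3,1)->(3,0)->EXIT
Step 2: p0:escaped | p1:(4,3)->(4,2) | p2:escaped
Step 3: p0:escaped | p1:(4,2)->(4,1)->EXIT | p2:escaped

ESCAPED ESCAPED ESCAPED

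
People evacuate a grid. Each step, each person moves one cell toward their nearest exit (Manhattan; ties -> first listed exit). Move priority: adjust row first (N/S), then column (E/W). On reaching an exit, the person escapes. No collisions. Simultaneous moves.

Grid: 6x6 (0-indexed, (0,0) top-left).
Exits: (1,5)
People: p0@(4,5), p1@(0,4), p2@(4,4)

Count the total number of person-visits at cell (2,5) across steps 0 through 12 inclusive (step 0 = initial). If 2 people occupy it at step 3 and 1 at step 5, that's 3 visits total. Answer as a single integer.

Answer: 1

Derivation:
Step 0: p0@(4,5) p1@(0,4) p2@(4,4) -> at (2,5): 0 [-], cum=0
Step 1: p0@(3,5) p1@(1,4) p2@(3,4) -> at (2,5): 0 [-], cum=0
Step 2: p0@(2,5) p1@ESC p2@(2,4) -> at (2,5): 1 [p0], cum=1
Step 3: p0@ESC p1@ESC p2@(1,4) -> at (2,5): 0 [-], cum=1
Step 4: p0@ESC p1@ESC p2@ESC -> at (2,5): 0 [-], cum=1
Total visits = 1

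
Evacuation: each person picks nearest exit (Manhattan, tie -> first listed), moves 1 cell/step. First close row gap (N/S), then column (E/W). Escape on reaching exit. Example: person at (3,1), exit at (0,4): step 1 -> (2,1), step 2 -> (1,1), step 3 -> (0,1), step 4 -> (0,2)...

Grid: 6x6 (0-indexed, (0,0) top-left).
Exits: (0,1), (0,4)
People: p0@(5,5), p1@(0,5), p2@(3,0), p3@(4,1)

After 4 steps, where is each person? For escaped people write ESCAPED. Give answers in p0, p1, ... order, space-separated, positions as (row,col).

Step 1: p0:(5,5)->(4,5) | p1:(0,5)->(0,4)->EXIT | p2:(3,0)->(2,0) | p3:(4,1)->(3,1)
Step 2: p0:(4,5)->(3,5) | p1:escaped | p2:(2,0)->(1,0) | p3:(3,1)->(2,1)
Step 3: p0:(3,5)->(2,5) | p1:escaped | p2:(1,0)->(0,0) | p3:(2,1)->(1,1)
Step 4: p0:(2,5)->(1,5) | p1:escaped | p2:(0,0)->(0,1)->EXIT | p3:(1,1)->(0,1)->EXIT

(1,5) ESCAPED ESCAPED ESCAPED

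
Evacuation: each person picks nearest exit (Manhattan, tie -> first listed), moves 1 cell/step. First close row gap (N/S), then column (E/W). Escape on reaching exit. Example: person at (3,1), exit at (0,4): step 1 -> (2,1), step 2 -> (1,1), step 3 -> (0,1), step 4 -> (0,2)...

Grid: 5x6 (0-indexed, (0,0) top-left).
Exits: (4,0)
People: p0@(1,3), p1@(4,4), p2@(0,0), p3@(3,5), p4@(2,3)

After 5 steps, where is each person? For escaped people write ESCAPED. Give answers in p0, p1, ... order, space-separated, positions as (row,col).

Step 1: p0:(1,3)->(2,3) | p1:(4,4)->(4,3) | p2:(0,0)->(1,0) | p3:(3,5)->(4,5) | p4:(2,3)->(3,3)
Step 2: p0:(2,3)->(3,3) | p1:(4,3)->(4,2) | p2:(1,0)->(2,0) | p3:(4,5)->(4,4) | p4:(3,3)->(4,3)
Step 3: p0:(3,3)->(4,3) | p1:(4,2)->(4,1) | p2:(2,0)->(3,0) | p3:(4,4)->(4,3) | p4:(4,3)->(4,2)
Step 4: p0:(4,3)->(4,2) | p1:(4,1)->(4,0)->EXIT | p2:(3,0)->(4,0)->EXIT | p3:(4,3)->(4,2) | p4:(4,2)->(4,1)
Step 5: p0:(4,2)->(4,1) | p1:escaped | p2:escaped | p3:(4,2)->(4,1) | p4:(4,1)->(4,0)->EXIT

(4,1) ESCAPED ESCAPED (4,1) ESCAPED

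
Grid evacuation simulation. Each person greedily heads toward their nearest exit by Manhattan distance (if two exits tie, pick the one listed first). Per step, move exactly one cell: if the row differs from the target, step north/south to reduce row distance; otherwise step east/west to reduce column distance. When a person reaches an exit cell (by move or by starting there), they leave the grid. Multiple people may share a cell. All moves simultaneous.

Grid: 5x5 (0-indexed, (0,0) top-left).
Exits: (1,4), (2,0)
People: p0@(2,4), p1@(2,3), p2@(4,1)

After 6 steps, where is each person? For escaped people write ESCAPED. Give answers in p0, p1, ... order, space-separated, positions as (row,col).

Step 1: p0:(2,4)->(1,4)->EXIT | p1:(2,3)->(1,3) | p2:(4,1)->(3,1)
Step 2: p0:escaped | p1:(1,3)->(1,4)->EXIT | p2:(3,1)->(2,1)
Step 3: p0:escaped | p1:escaped | p2:(2,1)->(2,0)->EXIT

ESCAPED ESCAPED ESCAPED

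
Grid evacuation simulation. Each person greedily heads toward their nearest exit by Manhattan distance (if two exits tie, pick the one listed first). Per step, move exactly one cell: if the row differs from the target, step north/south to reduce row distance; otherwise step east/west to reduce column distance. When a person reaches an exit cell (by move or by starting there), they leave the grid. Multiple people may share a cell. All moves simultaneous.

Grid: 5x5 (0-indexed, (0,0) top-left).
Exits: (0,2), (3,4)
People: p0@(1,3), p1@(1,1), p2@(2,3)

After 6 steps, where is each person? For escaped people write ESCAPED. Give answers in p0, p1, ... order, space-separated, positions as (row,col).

Step 1: p0:(1,3)->(0,3) | p1:(1,1)->(0,1) | p2:(2,3)->(3,3)
Step 2: p0:(0,3)->(0,2)->EXIT | p1:(0,1)->(0,2)->EXIT | p2:(3,3)->(3,4)->EXIT

ESCAPED ESCAPED ESCAPED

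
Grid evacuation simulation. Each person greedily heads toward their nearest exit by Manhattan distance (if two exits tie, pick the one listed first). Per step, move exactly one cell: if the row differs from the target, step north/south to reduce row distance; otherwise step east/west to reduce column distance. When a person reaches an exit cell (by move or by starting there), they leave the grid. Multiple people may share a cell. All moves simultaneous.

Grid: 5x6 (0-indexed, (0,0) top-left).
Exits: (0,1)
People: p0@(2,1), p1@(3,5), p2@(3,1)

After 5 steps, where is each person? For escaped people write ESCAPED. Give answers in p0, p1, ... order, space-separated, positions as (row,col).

Step 1: p0:(2,1)->(1,1) | p1:(3,5)->(2,5) | p2:(3,1)->(2,1)
Step 2: p0:(1,1)->(0,1)->EXIT | p1:(2,5)->(1,5) | p2:(2,1)->(1,1)
Step 3: p0:escaped | p1:(1,5)->(0,5) | p2:(1,1)->(0,1)->EXIT
Step 4: p0:escaped | p1:(0,5)->(0,4) | p2:escaped
Step 5: p0:escaped | p1:(0,4)->(0,3) | p2:escaped

ESCAPED (0,3) ESCAPED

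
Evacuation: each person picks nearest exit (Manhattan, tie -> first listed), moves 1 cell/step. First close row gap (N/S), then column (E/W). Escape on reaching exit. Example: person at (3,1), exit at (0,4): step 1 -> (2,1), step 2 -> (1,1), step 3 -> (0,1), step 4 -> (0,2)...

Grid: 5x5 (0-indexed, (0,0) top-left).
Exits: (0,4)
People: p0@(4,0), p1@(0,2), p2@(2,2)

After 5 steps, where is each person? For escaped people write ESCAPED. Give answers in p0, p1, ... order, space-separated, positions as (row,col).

Step 1: p0:(4,0)->(3,0) | p1:(0,2)->(0,3) | p2:(2,2)->(1,2)
Step 2: p0:(3,0)->(2,0) | p1:(0,3)->(0,4)->EXIT | p2:(1,2)->(0,2)
Step 3: p0:(2,0)->(1,0) | p1:escaped | p2:(0,2)->(0,3)
Step 4: p0:(1,0)->(0,0) | p1:escaped | p2:(0,3)->(0,4)->EXIT
Step 5: p0:(0,0)->(0,1) | p1:escaped | p2:escaped

(0,1) ESCAPED ESCAPED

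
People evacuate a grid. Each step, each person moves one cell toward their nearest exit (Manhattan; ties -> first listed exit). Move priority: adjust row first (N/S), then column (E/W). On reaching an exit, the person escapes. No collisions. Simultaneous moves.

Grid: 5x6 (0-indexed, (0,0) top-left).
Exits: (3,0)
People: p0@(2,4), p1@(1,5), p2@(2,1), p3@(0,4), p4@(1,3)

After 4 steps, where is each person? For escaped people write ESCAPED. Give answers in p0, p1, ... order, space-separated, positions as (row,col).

Step 1: p0:(2,4)->(3,4) | p1:(1,5)->(2,5) | p2:(2,1)->(3,1) | p3:(0,4)->(1,4) | p4:(1,3)->(2,3)
Step 2: p0:(3,4)->(3,3) | p1:(2,5)->(3,5) | p2:(3,1)->(3,0)->EXIT | p3:(1,4)->(2,4) | p4:(2,3)->(3,3)
Step 3: p0:(3,3)->(3,2) | p1:(3,5)->(3,4) | p2:escaped | p3:(2,4)->(3,4) | p4:(3,3)->(3,2)
Step 4: p0:(3,2)->(3,1) | p1:(3,4)->(3,3) | p2:escaped | p3:(3,4)->(3,3) | p4:(3,2)->(3,1)

(3,1) (3,3) ESCAPED (3,3) (3,1)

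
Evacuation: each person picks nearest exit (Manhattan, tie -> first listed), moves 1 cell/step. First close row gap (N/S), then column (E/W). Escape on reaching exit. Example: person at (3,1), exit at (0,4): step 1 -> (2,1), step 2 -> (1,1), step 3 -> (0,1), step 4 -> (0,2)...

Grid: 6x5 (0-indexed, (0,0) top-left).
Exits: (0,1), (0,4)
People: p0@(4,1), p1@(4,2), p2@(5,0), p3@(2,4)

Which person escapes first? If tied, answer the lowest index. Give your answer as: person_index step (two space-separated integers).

Step 1: p0:(4,1)->(3,1) | p1:(4,2)->(3,2) | p2:(5,0)->(4,0) | p3:(2,4)->(1,4)
Step 2: p0:(3,1)->(2,1) | p1:(3,2)->(2,2) | p2:(4,0)->(3,0) | p3:(1,4)->(0,4)->EXIT
Step 3: p0:(2,1)->(1,1) | p1:(2,2)->(1,2) | p2:(3,0)->(2,0) | p3:escaped
Step 4: p0:(1,1)->(0,1)->EXIT | p1:(1,2)->(0,2) | p2:(2,0)->(1,0) | p3:escaped
Step 5: p0:escaped | p1:(0,2)->(0,1)->EXIT | p2:(1,0)->(0,0) | p3:escaped
Step 6: p0:escaped | p1:escaped | p2:(0,0)->(0,1)->EXIT | p3:escaped
Exit steps: [4, 5, 6, 2]
First to escape: p3 at step 2

Answer: 3 2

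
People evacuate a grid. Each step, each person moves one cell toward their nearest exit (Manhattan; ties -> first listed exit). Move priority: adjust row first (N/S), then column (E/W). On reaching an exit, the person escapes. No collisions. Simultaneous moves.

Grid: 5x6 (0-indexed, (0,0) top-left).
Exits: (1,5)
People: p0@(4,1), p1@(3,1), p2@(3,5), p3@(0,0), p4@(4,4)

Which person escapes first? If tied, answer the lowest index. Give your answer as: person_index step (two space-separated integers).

Step 1: p0:(4,1)->(3,1) | p1:(3,1)->(2,1) | p2:(3,5)->(2,5) | p3:(0,0)->(1,0) | p4:(4,4)->(3,4)
Step 2: p0:(3,1)->(2,1) | p1:(2,1)->(1,1) | p2:(2,5)->(1,5)->EXIT | p3:(1,0)->(1,1) | p4:(3,4)->(2,4)
Step 3: p0:(2,1)->(1,1) | p1:(1,1)->(1,2) | p2:escaped | p3:(1,1)->(1,2) | p4:(2,4)->(1,4)
Step 4: p0:(1,1)->(1,2) | p1:(1,2)->(1,3) | p2:escaped | p3:(1,2)->(1,3) | p4:(1,4)->(1,5)->EXIT
Step 5: p0:(1,2)->(1,3) | p1:(1,3)->(1,4) | p2:escaped | p3:(1,3)->(1,4) | p4:escaped
Step 6: p0:(1,3)->(1,4) | p1:(1,4)->(1,5)->EXIT | p2:escaped | p3:(1,4)->(1,5)->EXIT | p4:escaped
Step 7: p0:(1,4)->(1,5)->EXIT | p1:escaped | p2:escaped | p3:escaped | p4:escaped
Exit steps: [7, 6, 2, 6, 4]
First to escape: p2 at step 2

Answer: 2 2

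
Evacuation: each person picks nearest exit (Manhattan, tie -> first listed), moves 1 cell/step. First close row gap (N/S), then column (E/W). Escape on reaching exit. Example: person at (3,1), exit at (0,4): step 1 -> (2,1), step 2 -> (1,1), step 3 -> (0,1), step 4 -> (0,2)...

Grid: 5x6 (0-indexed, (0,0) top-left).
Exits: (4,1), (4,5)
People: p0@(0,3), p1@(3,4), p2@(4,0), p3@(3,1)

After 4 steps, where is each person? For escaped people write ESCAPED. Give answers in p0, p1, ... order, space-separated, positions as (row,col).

Step 1: p0:(0,3)->(1,3) | p1:(3,4)->(4,4) | p2:(4,0)->(4,1)->EXIT | p3:(3,1)->(4,1)->EXIT
Step 2: p0:(1,3)->(2,3) | p1:(4,4)->(4,5)->EXIT | p2:escaped | p3:escaped
Step 3: p0:(2,3)->(3,3) | p1:escaped | p2:escaped | p3:escaped
Step 4: p0:(3,3)->(4,3) | p1:escaped | p2:escaped | p3:escaped

(4,3) ESCAPED ESCAPED ESCAPED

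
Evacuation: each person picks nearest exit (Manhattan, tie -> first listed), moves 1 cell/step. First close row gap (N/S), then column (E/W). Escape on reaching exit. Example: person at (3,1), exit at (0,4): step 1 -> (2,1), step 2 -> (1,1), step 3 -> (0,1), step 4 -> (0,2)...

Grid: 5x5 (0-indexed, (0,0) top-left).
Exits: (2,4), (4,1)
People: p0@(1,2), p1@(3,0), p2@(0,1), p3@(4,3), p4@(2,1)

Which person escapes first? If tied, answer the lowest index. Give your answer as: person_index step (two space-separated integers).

Step 1: p0:(1,2)->(2,2) | p1:(3,0)->(4,0) | p2:(0,1)->(1,1) | p3:(4,3)->(4,2) | p4:(2,1)->(3,1)
Step 2: p0:(2,2)->(2,3) | p1:(4,0)->(4,1)->EXIT | p2:(1,1)->(2,1) | p3:(4,2)->(4,1)->EXIT | p4:(3,1)->(4,1)->EXIT
Step 3: p0:(2,3)->(2,4)->EXIT | p1:escaped | p2:(2,1)->(3,1) | p3:escaped | p4:escaped
Step 4: p0:escaped | p1:escaped | p2:(3,1)->(4,1)->EXIT | p3:escaped | p4:escaped
Exit steps: [3, 2, 4, 2, 2]
First to escape: p1 at step 2

Answer: 1 2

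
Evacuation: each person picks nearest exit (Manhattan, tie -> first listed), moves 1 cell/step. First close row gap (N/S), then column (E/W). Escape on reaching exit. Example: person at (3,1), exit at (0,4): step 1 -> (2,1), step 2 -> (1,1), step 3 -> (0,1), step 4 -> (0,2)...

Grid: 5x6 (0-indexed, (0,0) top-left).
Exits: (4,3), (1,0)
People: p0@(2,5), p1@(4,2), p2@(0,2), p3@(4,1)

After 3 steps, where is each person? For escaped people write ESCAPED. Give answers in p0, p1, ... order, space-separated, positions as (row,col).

Step 1: p0:(2,5)->(3,5) | p1:(4,2)->(4,3)->EXIT | p2:(0,2)->(1,2) | p3:(4,1)->(4,2)
Step 2: p0:(3,5)->(4,5) | p1:escaped | p2:(1,2)->(1,1) | p3:(4,2)->(4,3)->EXIT
Step 3: p0:(4,5)->(4,4) | p1:escaped | p2:(1,1)->(1,0)->EXIT | p3:escaped

(4,4) ESCAPED ESCAPED ESCAPED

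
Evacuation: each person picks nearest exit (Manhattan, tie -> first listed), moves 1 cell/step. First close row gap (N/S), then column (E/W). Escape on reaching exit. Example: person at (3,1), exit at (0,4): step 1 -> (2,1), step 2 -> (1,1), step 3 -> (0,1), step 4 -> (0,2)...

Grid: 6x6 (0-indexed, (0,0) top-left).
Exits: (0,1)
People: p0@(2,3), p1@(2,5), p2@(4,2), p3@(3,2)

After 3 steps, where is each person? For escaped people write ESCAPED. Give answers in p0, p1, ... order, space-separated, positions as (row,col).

Step 1: p0:(2,3)->(1,3) | p1:(2,5)->(1,5) | p2:(4,2)->(3,2) | p3:(3,2)->(2,2)
Step 2: p0:(1,3)->(0,3) | p1:(1,5)->(0,5) | p2:(3,2)->(2,2) | p3:(2,2)->(1,2)
Step 3: p0:(0,3)->(0,2) | p1:(0,5)->(0,4) | p2:(2,2)->(1,2) | p3:(1,2)->(0,2)

(0,2) (0,4) (1,2) (0,2)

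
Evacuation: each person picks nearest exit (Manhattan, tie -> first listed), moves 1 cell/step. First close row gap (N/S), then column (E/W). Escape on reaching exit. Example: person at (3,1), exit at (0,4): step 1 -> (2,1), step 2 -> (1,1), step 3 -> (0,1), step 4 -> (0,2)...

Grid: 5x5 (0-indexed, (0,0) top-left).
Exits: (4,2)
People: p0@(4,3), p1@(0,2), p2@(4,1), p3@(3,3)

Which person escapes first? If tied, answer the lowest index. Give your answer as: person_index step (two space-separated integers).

Step 1: p0:(4,3)->(4,2)->EXIT | p1:(0,2)->(1,2) | p2:(4,1)->(4,2)->EXIT | p3:(3,3)->(4,3)
Step 2: p0:escaped | p1:(1,2)->(2,2) | p2:escaped | p3:(4,3)->(4,2)->EXIT
Step 3: p0:escaped | p1:(2,2)->(3,2) | p2:escaped | p3:escaped
Step 4: p0:escaped | p1:(3,2)->(4,2)->EXIT | p2:escaped | p3:escaped
Exit steps: [1, 4, 1, 2]
First to escape: p0 at step 1

Answer: 0 1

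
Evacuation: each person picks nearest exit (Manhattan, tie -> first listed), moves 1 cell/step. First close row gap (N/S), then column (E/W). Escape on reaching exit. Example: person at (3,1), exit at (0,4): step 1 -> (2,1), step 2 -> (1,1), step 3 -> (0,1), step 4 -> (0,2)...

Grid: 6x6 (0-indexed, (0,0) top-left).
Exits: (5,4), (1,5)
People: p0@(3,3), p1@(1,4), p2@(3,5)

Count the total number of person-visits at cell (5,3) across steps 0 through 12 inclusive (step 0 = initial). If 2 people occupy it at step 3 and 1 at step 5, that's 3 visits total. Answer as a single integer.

Step 0: p0@(3,3) p1@(1,4) p2@(3,5) -> at (5,3): 0 [-], cum=0
Step 1: p0@(4,3) p1@ESC p2@(2,5) -> at (5,3): 0 [-], cum=0
Step 2: p0@(5,3) p1@ESC p2@ESC -> at (5,3): 1 [p0], cum=1
Step 3: p0@ESC p1@ESC p2@ESC -> at (5,3): 0 [-], cum=1
Total visits = 1

Answer: 1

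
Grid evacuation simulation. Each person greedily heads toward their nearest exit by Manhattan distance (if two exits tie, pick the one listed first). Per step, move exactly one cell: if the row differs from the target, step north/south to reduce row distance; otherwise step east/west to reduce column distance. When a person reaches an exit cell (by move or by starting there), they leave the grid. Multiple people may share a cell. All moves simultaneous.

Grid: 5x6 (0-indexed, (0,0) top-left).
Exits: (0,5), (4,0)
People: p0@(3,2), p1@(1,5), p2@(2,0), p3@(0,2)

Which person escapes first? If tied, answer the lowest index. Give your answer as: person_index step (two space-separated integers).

Step 1: p0:(3,2)->(4,2) | p1:(1,5)->(0,5)->EXIT | p2:(2,0)->(3,0) | p3:(0,2)->(0,3)
Step 2: p0:(4,2)->(4,1) | p1:escaped | p2:(3,0)->(4,0)->EXIT | p3:(0,3)->(0,4)
Step 3: p0:(4,1)->(4,0)->EXIT | p1:escaped | p2:escaped | p3:(0,4)->(0,5)->EXIT
Exit steps: [3, 1, 2, 3]
First to escape: p1 at step 1

Answer: 1 1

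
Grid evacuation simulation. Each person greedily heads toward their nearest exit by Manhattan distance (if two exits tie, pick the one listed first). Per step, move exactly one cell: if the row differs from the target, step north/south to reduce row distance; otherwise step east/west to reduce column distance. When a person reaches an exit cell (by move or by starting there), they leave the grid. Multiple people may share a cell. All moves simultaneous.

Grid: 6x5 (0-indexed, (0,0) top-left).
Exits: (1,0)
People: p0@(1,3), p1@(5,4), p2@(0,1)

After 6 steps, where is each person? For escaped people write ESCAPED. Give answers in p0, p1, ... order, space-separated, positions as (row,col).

Step 1: p0:(1,3)->(1,2) | p1:(5,4)->(4,4) | p2:(0,1)->(1,1)
Step 2: p0:(1,2)->(1,1) | p1:(4,4)->(3,4) | p2:(1,1)->(1,0)->EXIT
Step 3: p0:(1,1)->(1,0)->EXIT | p1:(3,4)->(2,4) | p2:escaped
Step 4: p0:escaped | p1:(2,4)->(1,4) | p2:escaped
Step 5: p0:escaped | p1:(1,4)->(1,3) | p2:escaped
Step 6: p0:escaped | p1:(1,3)->(1,2) | p2:escaped

ESCAPED (1,2) ESCAPED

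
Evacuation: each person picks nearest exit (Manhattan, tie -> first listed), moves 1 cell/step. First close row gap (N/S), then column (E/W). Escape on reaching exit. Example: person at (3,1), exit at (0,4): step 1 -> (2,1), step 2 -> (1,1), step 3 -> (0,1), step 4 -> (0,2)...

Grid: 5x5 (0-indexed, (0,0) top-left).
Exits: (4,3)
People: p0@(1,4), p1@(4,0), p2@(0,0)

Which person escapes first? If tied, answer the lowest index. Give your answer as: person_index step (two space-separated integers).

Step 1: p0:(1,4)->(2,4) | p1:(4,0)->(4,1) | p2:(0,0)->(1,0)
Step 2: p0:(2,4)->(3,4) | p1:(4,1)->(4,2) | p2:(1,0)->(2,0)
Step 3: p0:(3,4)->(4,4) | p1:(4,2)->(4,3)->EXIT | p2:(2,0)->(3,0)
Step 4: p0:(4,4)->(4,3)->EXIT | p1:escaped | p2:(3,0)->(4,0)
Step 5: p0:escaped | p1:escaped | p2:(4,0)->(4,1)
Step 6: p0:escaped | p1:escaped | p2:(4,1)->(4,2)
Step 7: p0:escaped | p1:escaped | p2:(4,2)->(4,3)->EXIT
Exit steps: [4, 3, 7]
First to escape: p1 at step 3

Answer: 1 3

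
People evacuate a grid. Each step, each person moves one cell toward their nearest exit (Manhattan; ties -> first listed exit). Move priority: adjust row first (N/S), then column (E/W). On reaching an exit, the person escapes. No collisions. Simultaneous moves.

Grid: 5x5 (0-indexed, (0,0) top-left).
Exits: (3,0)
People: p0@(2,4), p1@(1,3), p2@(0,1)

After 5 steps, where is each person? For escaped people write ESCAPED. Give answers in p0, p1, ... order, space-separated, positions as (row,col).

Step 1: p0:(2,4)->(3,4) | p1:(1,3)->(2,3) | p2:(0,1)->(1,1)
Step 2: p0:(3,4)->(3,3) | p1:(2,3)->(3,3) | p2:(1,1)->(2,1)
Step 3: p0:(3,3)->(3,2) | p1:(3,3)->(3,2) | p2:(2,1)->(3,1)
Step 4: p0:(3,2)->(3,1) | p1:(3,2)->(3,1) | p2:(3,1)->(3,0)->EXIT
Step 5: p0:(3,1)->(3,0)->EXIT | p1:(3,1)->(3,0)->EXIT | p2:escaped

ESCAPED ESCAPED ESCAPED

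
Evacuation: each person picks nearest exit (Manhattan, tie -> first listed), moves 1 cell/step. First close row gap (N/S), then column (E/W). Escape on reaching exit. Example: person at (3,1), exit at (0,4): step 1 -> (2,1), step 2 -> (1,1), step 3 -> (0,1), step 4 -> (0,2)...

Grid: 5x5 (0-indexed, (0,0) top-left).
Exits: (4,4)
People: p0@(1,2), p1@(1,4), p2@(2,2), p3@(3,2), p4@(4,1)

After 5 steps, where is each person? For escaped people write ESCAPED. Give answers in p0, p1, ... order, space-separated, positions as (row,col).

Step 1: p0:(1,2)->(2,2) | p1:(1,4)->(2,4) | p2:(2,2)->(3,2) | p3:(3,2)->(4,2) | p4:(4,1)->(4,2)
Step 2: p0:(2,2)->(3,2) | p1:(2,4)->(3,4) | p2:(3,2)->(4,2) | p3:(4,2)->(4,3) | p4:(4,2)->(4,3)
Step 3: p0:(3,2)->(4,2) | p1:(3,4)->(4,4)->EXIT | p2:(4,2)->(4,3) | p3:(4,3)->(4,4)->EXIT | p4:(4,3)->(4,4)->EXIT
Step 4: p0:(4,2)->(4,3) | p1:escaped | p2:(4,3)->(4,4)->EXIT | p3:escaped | p4:escaped
Step 5: p0:(4,3)->(4,4)->EXIT | p1:escaped | p2:escaped | p3:escaped | p4:escaped

ESCAPED ESCAPED ESCAPED ESCAPED ESCAPED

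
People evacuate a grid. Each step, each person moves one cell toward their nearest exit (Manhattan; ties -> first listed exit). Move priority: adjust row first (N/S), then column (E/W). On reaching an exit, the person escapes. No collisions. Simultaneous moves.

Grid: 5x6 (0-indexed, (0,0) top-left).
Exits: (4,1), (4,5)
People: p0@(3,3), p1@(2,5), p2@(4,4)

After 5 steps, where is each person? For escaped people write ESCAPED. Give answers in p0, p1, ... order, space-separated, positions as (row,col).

Step 1: p0:(3,3)->(4,3) | p1:(2,5)->(3,5) | p2:(4,4)->(4,5)->EXIT
Step 2: p0:(4,3)->(4,2) | p1:(3,5)->(4,5)->EXIT | p2:escaped
Step 3: p0:(4,2)->(4,1)->EXIT | p1:escaped | p2:escaped

ESCAPED ESCAPED ESCAPED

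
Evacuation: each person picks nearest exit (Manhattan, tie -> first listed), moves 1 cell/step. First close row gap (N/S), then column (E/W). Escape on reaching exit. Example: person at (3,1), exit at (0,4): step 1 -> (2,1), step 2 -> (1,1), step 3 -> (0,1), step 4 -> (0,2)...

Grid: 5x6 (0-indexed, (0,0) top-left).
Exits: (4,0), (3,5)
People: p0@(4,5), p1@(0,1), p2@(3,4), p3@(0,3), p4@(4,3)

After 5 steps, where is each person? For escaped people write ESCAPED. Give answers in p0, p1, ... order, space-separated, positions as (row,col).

Step 1: p0:(4,5)->(3,5)->EXIT | p1:(0,1)->(1,1) | p2:(3,4)->(3,5)->EXIT | p3:(0,3)->(1,3) | p4:(4,3)->(4,2)
Step 2: p0:escaped | p1:(1,1)->(2,1) | p2:escaped | p3:(1,3)->(2,3) | p4:(4,2)->(4,1)
Step 3: p0:escaped | p1:(2,1)->(3,1) | p2:escaped | p3:(2,3)->(3,3) | p4:(4,1)->(4,0)->EXIT
Step 4: p0:escaped | p1:(3,1)->(4,1) | p2:escaped | p3:(3,3)->(3,4) | p4:escaped
Step 5: p0:escaped | p1:(4,1)->(4,0)->EXIT | p2:escaped | p3:(3,4)->(3,5)->EXIT | p4:escaped

ESCAPED ESCAPED ESCAPED ESCAPED ESCAPED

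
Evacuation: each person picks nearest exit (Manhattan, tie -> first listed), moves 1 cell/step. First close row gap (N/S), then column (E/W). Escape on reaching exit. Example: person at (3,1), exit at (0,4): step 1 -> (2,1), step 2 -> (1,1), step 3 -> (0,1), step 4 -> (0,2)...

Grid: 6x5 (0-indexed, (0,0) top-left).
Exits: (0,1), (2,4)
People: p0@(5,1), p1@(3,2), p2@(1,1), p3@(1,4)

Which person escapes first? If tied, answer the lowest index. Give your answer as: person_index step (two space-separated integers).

Step 1: p0:(5,1)->(4,1) | p1:(3,2)->(2,2) | p2:(1,1)->(0,1)->EXIT | p3:(1,4)->(2,4)->EXIT
Step 2: p0:(4,1)->(3,1) | p1:(2,2)->(2,3) | p2:escaped | p3:escaped
Step 3: p0:(3,1)->(2,1) | p1:(2,3)->(2,4)->EXIT | p2:escaped | p3:escaped
Step 4: p0:(2,1)->(1,1) | p1:escaped | p2:escaped | p3:escaped
Step 5: p0:(1,1)->(0,1)->EXIT | p1:escaped | p2:escaped | p3:escaped
Exit steps: [5, 3, 1, 1]
First to escape: p2 at step 1

Answer: 2 1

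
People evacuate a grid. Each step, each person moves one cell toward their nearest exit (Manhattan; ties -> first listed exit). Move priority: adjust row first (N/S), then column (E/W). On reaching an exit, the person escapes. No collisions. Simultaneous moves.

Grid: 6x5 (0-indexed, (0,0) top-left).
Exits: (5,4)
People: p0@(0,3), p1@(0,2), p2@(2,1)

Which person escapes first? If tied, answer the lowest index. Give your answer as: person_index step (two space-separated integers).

Step 1: p0:(0,3)->(1,3) | p1:(0,2)->(1,2) | p2:(2,1)->(3,1)
Step 2: p0:(1,3)->(2,3) | p1:(1,2)->(2,2) | p2:(3,1)->(4,1)
Step 3: p0:(2,3)->(3,3) | p1:(2,2)->(3,2) | p2:(4,1)->(5,1)
Step 4: p0:(3,3)->(4,3) | p1:(3,2)->(4,2) | p2:(5,1)->(5,2)
Step 5: p0:(4,3)->(5,3) | p1:(4,2)->(5,2) | p2:(5,2)->(5,3)
Step 6: p0:(5,3)->(5,4)->EXIT | p1:(5,2)->(5,3) | p2:(5,3)->(5,4)->EXIT
Step 7: p0:escaped | p1:(5,3)->(5,4)->EXIT | p2:escaped
Exit steps: [6, 7, 6]
First to escape: p0 at step 6

Answer: 0 6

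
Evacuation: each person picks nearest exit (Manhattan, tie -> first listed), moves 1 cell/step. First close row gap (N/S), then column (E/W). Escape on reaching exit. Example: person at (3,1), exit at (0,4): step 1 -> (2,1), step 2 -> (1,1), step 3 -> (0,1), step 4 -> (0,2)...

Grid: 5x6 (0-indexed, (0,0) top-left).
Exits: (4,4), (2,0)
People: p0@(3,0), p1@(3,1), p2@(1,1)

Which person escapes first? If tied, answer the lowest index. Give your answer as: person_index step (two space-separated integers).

Answer: 0 1

Derivation:
Step 1: p0:(3,0)->(2,0)->EXIT | p1:(3,1)->(2,1) | p2:(1,1)->(2,1)
Step 2: p0:escaped | p1:(2,1)->(2,0)->EXIT | p2:(2,1)->(2,0)->EXIT
Exit steps: [1, 2, 2]
First to escape: p0 at step 1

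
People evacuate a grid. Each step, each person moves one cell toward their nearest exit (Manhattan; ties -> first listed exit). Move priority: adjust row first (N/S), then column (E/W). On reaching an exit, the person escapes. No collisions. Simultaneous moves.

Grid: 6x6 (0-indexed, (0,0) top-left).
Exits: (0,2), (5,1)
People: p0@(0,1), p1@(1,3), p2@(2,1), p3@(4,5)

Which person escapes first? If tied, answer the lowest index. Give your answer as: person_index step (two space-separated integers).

Answer: 0 1

Derivation:
Step 1: p0:(0,1)->(0,2)->EXIT | p1:(1,3)->(0,3) | p2:(2,1)->(1,1) | p3:(4,5)->(5,5)
Step 2: p0:escaped | p1:(0,3)->(0,2)->EXIT | p2:(1,1)->(0,1) | p3:(5,5)->(5,4)
Step 3: p0:escaped | p1:escaped | p2:(0,1)->(0,2)->EXIT | p3:(5,4)->(5,3)
Step 4: p0:escaped | p1:escaped | p2:escaped | p3:(5,3)->(5,2)
Step 5: p0:escaped | p1:escaped | p2:escaped | p3:(5,2)->(5,1)->EXIT
Exit steps: [1, 2, 3, 5]
First to escape: p0 at step 1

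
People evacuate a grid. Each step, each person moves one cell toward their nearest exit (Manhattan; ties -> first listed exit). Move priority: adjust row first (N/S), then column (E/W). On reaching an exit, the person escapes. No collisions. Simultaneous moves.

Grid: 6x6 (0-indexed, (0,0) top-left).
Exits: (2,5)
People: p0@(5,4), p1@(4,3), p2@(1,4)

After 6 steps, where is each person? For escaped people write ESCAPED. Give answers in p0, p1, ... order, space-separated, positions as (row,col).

Step 1: p0:(5,4)->(4,4) | p1:(4,3)->(3,3) | p2:(1,4)->(2,4)
Step 2: p0:(4,4)->(3,4) | p1:(3,3)->(2,3) | p2:(2,4)->(2,5)->EXIT
Step 3: p0:(3,4)->(2,4) | p1:(2,3)->(2,4) | p2:escaped
Step 4: p0:(2,4)->(2,5)->EXIT | p1:(2,4)->(2,5)->EXIT | p2:escaped

ESCAPED ESCAPED ESCAPED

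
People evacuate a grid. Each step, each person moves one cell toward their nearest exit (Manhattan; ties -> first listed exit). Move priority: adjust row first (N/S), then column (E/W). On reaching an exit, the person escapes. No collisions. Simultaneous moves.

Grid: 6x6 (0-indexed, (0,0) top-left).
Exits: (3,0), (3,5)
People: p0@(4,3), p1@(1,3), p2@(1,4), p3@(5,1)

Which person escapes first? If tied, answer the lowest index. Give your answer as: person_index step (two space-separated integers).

Answer: 0 3

Derivation:
Step 1: p0:(4,3)->(3,3) | p1:(1,3)->(2,3) | p2:(1,4)->(2,4) | p3:(5,1)->(4,1)
Step 2: p0:(3,3)->(3,4) | p1:(2,3)->(3,3) | p2:(2,4)->(3,4) | p3:(4,1)->(3,1)
Step 3: p0:(3,4)->(3,5)->EXIT | p1:(3,3)->(3,4) | p2:(3,4)->(3,5)->EXIT | p3:(3,1)->(3,0)->EXIT
Step 4: p0:escaped | p1:(3,4)->(3,5)->EXIT | p2:escaped | p3:escaped
Exit steps: [3, 4, 3, 3]
First to escape: p0 at step 3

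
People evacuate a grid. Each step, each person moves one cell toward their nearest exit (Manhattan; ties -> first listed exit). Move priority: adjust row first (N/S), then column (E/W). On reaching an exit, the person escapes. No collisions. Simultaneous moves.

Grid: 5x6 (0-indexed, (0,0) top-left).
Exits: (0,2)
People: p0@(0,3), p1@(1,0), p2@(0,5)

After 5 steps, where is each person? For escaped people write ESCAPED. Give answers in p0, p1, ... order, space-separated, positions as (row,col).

Step 1: p0:(0,3)->(0,2)->EXIT | p1:(1,0)->(0,0) | p2:(0,5)->(0,4)
Step 2: p0:escaped | p1:(0,0)->(0,1) | p2:(0,4)->(0,3)
Step 3: p0:escaped | p1:(0,1)->(0,2)->EXIT | p2:(0,3)->(0,2)->EXIT

ESCAPED ESCAPED ESCAPED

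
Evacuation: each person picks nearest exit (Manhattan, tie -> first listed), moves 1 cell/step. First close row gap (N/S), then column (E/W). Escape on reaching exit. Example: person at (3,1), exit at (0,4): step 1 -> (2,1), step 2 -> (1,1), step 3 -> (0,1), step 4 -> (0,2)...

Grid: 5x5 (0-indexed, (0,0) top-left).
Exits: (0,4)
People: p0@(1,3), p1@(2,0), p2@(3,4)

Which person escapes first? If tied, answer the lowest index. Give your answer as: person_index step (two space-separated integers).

Step 1: p0:(1,3)->(0,3) | p1:(2,0)->(1,0) | p2:(3,4)->(2,4)
Step 2: p0:(0,3)->(0,4)->EXIT | p1:(1,0)->(0,0) | p2:(2,4)->(1,4)
Step 3: p0:escaped | p1:(0,0)->(0,1) | p2:(1,4)->(0,4)->EXIT
Step 4: p0:escaped | p1:(0,1)->(0,2) | p2:escaped
Step 5: p0:escaped | p1:(0,2)->(0,3) | p2:escaped
Step 6: p0:escaped | p1:(0,3)->(0,4)->EXIT | p2:escaped
Exit steps: [2, 6, 3]
First to escape: p0 at step 2

Answer: 0 2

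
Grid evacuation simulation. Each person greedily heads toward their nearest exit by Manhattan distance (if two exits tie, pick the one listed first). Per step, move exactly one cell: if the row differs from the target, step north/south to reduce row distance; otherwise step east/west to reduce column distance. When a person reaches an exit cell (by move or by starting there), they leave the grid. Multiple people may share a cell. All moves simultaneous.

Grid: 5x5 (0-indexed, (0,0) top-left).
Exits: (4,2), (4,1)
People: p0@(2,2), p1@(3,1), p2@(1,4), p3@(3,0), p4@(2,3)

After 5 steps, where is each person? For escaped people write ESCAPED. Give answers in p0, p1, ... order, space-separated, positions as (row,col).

Step 1: p0:(2,2)->(3,2) | p1:(3,1)->(4,1)->EXIT | p2:(1,4)->(2,4) | p3:(3,0)->(4,0) | p4:(2,3)->(3,3)
Step 2: p0:(3,2)->(4,2)->EXIT | p1:escaped | p2:(2,4)->(3,4) | p3:(4,0)->(4,1)->EXIT | p4:(3,3)->(4,3)
Step 3: p0:escaped | p1:escaped | p2:(3,4)->(4,4) | p3:escaped | p4:(4,3)->(4,2)->EXIT
Step 4: p0:escaped | p1:escaped | p2:(4,4)->(4,3) | p3:escaped | p4:escaped
Step 5: p0:escaped | p1:escaped | p2:(4,3)->(4,2)->EXIT | p3:escaped | p4:escaped

ESCAPED ESCAPED ESCAPED ESCAPED ESCAPED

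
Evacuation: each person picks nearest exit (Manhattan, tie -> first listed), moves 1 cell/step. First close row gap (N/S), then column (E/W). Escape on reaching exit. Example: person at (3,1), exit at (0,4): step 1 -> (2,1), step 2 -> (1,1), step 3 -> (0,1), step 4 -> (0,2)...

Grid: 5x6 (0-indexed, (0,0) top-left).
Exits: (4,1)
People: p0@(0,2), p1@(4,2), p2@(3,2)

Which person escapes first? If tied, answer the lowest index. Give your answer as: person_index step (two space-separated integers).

Answer: 1 1

Derivation:
Step 1: p0:(0,2)->(1,2) | p1:(4,2)->(4,1)->EXIT | p2:(3,2)->(4,2)
Step 2: p0:(1,2)->(2,2) | p1:escaped | p2:(4,2)->(4,1)->EXIT
Step 3: p0:(2,2)->(3,2) | p1:escaped | p2:escaped
Step 4: p0:(3,2)->(4,2) | p1:escaped | p2:escaped
Step 5: p0:(4,2)->(4,1)->EXIT | p1:escaped | p2:escaped
Exit steps: [5, 1, 2]
First to escape: p1 at step 1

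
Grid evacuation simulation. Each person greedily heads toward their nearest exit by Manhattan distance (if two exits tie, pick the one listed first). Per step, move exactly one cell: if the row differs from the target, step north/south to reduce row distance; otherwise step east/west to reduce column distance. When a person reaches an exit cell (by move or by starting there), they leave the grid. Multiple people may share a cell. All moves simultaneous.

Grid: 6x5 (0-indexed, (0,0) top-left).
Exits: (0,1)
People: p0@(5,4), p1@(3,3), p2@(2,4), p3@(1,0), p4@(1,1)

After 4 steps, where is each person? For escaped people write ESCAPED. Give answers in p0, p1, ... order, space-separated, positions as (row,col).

Step 1: p0:(5,4)->(4,4) | p1:(3,3)->(2,3) | p2:(2,4)->(1,4) | p3:(1,0)->(0,0) | p4:(1,1)->(0,1)->EXIT
Step 2: p0:(4,4)->(3,4) | p1:(2,3)->(1,3) | p2:(1,4)->(0,4) | p3:(0,0)->(0,1)->EXIT | p4:escaped
Step 3: p0:(3,4)->(2,4) | p1:(1,3)->(0,3) | p2:(0,4)->(0,3) | p3:escaped | p4:escaped
Step 4: p0:(2,4)->(1,4) | p1:(0,3)->(0,2) | p2:(0,3)->(0,2) | p3:escaped | p4:escaped

(1,4) (0,2) (0,2) ESCAPED ESCAPED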